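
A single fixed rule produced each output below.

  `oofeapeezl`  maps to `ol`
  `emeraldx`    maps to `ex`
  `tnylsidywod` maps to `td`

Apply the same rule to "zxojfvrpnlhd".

zd

Rule — take characters alternately from the front and the back (1st, last, 2nd, 2nd-last, ...), then keep only the first 2 characters.
Applying both steps to "zxojfvrpnlhd": "zdxholjnfpvr", then "zd".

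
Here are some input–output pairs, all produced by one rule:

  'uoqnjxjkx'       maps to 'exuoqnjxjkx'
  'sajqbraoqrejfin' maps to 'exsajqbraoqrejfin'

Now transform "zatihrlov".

The pattern: prepend "ex".
"zatihrlov" → "exzatihrlov".

exzatihrlov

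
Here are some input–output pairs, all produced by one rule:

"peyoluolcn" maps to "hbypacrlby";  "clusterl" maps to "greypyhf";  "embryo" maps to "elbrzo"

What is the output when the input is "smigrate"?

Looking at the pairs, the operation is to shift every letter 13 places forward in the alphabet (wrapping around) — i.e. ROT13, then swap the front and back halves of the string.
Starting from "smigrate": after the first operation, "fzvtengr"; after the second, "engrfzvt".
(Check on "embryo": → "rzoelb" → "elbrzo" ✓)

engrfzvt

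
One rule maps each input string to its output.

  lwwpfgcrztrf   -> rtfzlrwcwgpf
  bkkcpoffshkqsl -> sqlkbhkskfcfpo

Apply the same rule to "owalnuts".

Rule — move the last 2 characters to the front (rotate right by 2), then take characters alternately from the front and the back (1st, last, 2nd, 2nd-last, ...).
On "owalnuts": the first step gives "tsowalnu", and the second then gives "tusnolwa".

tusnolwa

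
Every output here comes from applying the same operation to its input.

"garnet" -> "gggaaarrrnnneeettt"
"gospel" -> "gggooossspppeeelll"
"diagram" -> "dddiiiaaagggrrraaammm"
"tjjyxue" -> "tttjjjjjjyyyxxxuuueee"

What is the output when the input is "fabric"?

fffaaabbbrrriiiccc

The transformation: repeat every character 3 times.
On "fabric" that produces "fffaaabbbrrriiiccc".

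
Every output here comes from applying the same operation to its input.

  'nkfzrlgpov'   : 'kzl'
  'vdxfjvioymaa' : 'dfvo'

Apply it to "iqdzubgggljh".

The pattern: delete the last 3 characters, then keep every other character starting from the second (positions 2nd, 4th, 6th, ...).
Starting from "iqdzubgggljh": after the first operation, "iqdzubggg"; after the second, "qzbg".

qzbg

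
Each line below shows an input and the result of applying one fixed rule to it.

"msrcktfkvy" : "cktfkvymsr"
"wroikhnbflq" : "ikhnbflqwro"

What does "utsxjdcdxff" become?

xjdcdxffuts

The pattern: move the first 3 characters to the end (rotate left by 3).
Applying that to "utsxjdcdxff" gives "xjdcdxffuts".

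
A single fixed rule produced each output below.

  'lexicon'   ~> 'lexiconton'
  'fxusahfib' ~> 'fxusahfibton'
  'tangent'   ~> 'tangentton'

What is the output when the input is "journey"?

The pattern: append "ton".
Doing the same to "journey": "journeyton".

journeyton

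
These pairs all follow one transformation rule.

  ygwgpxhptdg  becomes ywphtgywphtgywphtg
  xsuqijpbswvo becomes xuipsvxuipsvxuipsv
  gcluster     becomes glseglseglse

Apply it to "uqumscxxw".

uusxwuusxwuusxw

Looking at the pairs, the operation is to keep every other character starting from the first (positions 1st, 3rd, 5th, ...), then write the whole string 3 times in a row.
For "uqumscxxw", step one produces "uusxw"; step two turns that into "uusxwuusxwuusxw".
(Check on "gcluster": → "glse" → "glseglseglse" ✓)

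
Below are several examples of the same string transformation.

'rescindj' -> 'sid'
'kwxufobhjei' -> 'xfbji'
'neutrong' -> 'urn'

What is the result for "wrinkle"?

The rule is to keep every other character starting from the first (positions 1st, 3rd, 5th, ...), then delete the first character.
Applying both steps to "wrinkle": "wike", then "ike".
(Check on "kwxufobhjei": → "kxfbji" → "xfbji" ✓)

ike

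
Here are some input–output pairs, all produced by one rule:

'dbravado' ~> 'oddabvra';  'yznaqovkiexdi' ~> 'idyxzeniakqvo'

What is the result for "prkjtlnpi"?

Each output is the input with this applied: move the last character to the front, then take characters alternately from the front and the back (1st, last, 2nd, 2nd-last, ...).
For "prkjtlnpi", step one produces "iprkjtlnp"; step two turns that into "ippnrlktj".

ippnrlktj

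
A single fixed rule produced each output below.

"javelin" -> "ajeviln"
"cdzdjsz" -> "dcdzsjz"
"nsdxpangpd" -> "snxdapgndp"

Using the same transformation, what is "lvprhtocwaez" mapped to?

vlrpthcoawze

Each output is the input with this applied: swap each adjacent pair of characters (1↔2, 3↔4, ...).
Applying that to "lvprhtocwaez" gives "vlrpthcoawze".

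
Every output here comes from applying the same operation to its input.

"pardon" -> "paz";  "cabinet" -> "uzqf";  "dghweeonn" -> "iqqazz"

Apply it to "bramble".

The rule is to shift every letter 12 places forward in the alphabet (wrapping around), then delete the first 3 characters.
Applying both steps to "bramble": "ndmynxq", then "ynxq".

ynxq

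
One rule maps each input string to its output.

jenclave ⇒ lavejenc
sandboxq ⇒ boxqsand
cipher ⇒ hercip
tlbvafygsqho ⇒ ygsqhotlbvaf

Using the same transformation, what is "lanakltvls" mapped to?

The rule is to swap the front and back halves of the string.
On "lanakltvls" that produces "ltvlslanak".

ltvlslanak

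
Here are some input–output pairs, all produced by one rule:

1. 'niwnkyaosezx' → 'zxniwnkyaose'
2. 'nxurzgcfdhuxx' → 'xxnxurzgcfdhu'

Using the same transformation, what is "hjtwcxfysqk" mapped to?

qkhjtwcxfys

The pattern: move the last 2 characters to the front (rotate right by 2).
Doing the same to "hjtwcxfysqk": "qkhjtwcxfys".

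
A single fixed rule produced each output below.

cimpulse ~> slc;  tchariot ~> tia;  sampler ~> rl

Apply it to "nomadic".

nd

Looking at the pairs, the operation is to sort the characters into reverse alphabetical order, then keep one character in every 3, starting at position 2 (positions 2nd, 5th, 8th, ...).
On "nomadic": the first step gives "onmidca", and the second then gives "nd".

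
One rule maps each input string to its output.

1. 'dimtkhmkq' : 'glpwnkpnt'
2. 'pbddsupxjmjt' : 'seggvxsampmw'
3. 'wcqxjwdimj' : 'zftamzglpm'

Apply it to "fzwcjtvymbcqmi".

iczfmwybpeftpl

Each output is the input with this applied: shift every letter 3 places forward in the alphabet (wrapping around).
Doing the same to "fzwcjtvymbcqmi": "iczfmwybpeftpl".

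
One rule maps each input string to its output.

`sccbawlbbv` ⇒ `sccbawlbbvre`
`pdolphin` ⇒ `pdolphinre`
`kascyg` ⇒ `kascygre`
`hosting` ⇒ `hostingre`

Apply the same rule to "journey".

journeyre

The pattern: append "re".
Doing the same to "journey": "journeyre".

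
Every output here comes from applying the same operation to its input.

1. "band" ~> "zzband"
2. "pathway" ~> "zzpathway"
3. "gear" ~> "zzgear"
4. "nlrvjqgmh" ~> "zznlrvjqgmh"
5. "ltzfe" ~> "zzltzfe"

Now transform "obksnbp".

Looking at the pairs, the operation is to prepend "zz".
For "obksnbp" the result is "zzobksnbp".

zzobksnbp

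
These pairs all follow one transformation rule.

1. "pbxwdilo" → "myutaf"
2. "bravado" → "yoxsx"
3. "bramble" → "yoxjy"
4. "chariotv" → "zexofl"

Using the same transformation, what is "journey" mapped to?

glrok

What's happening: shift every letter 3 places backward in the alphabet (wrapping around), then delete the last 2 characters.
Applying both steps to "journey": "glrokbv", then "glrok".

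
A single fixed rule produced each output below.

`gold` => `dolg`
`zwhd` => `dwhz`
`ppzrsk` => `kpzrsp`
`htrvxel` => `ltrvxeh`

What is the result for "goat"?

What's happening: swap the first and last characters.
Doing the same to "goat": "toag".

toag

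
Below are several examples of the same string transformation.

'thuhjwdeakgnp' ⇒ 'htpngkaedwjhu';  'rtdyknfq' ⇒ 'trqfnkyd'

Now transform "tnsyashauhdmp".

Rule — move the first 2 characters to the end (rotate left by 2), then reverse the string.
Applying both steps to "tnsyashauhdmp": "syashauhdmptn", then "ntpmdhuahsays".

ntpmdhuahsays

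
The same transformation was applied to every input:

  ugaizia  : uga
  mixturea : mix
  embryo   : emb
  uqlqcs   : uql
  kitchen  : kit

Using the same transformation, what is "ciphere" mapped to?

cip

Each output is the input with this applied: keep only the first 3 characters.
So "ciphere" becomes "cip".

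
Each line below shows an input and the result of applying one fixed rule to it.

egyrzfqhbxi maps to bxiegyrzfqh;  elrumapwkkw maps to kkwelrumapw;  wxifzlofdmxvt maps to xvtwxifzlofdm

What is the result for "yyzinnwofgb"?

Each output is the input with this applied: move the last 3 characters to the front (rotate right by 3).
So "yyzinnwofgb" becomes "fgbyyzinnwo".

fgbyyzinnwo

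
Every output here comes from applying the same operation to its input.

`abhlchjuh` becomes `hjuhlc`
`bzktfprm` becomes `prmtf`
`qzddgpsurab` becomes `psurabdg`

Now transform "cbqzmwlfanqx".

wlfanqxzm

What's happening: delete the first 3 characters, then move the first 2 characters to the end (rotate left by 2).
Working it through for "cbqzmwlfanqx": intermediate "zmwlfanqx", final "wlfanqxzm".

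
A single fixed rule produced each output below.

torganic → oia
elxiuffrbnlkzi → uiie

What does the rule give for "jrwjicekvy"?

What's happening: sort the characters into reverse alphabetical order, then keep only the vowels.
Working it through for "jrwjicekvy": intermediate "ywvrkjjiec", final "ie".

ie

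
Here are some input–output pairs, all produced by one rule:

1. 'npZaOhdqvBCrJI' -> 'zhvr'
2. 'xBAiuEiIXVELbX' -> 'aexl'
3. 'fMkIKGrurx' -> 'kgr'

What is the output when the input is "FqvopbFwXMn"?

vbx

The pattern: keep one character in every 3, starting at position 3 (positions 3rd, 6th, 9th, ...), then convert every letter to lowercase.
Working it through for "FqvopbFwXMn": intermediate "vbX", final "vbx".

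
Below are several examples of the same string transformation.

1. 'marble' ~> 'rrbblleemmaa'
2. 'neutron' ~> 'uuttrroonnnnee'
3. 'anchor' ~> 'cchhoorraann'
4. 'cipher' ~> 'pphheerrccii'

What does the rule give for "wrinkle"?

The rule is to move the first 2 characters to the end (rotate left by 2), then double every character.
On "wrinkle" that produces "iinnkklleewwrr".

iinnkklleewwrr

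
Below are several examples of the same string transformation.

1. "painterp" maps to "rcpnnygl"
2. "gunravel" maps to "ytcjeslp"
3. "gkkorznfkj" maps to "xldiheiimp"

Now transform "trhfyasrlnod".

Rule — shift every letter 2 places backward in the alphabet (wrapping around), then swap the front and back halves of the string.
On "trhfyasrlnod": the first step gives "rpfdwyqpjlmb", and the second then gives "qpjlmbrpfdwy".
(Check on "gunravel": → "eslpytcj" → "ytcjeslp" ✓)

qpjlmbrpfdwy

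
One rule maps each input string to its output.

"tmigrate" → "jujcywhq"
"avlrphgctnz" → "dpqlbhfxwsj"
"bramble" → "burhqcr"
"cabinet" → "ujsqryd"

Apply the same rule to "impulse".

What's happening: move the last 2 characters to the front (rotate right by 2), then shift every letter 10 places backward in the alphabet (wrapping around).
Working it through for "impulse": intermediate "seimpul", final "iuycfkb".

iuycfkb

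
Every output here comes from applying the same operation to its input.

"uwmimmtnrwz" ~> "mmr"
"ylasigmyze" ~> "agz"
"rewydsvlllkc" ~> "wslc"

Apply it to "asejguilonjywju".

euoyu

The transformation: keep one character in every 3, starting at position 3 (positions 3rd, 6th, 9th, ...).
Applying that to "asejguilonjywju" gives "euoyu".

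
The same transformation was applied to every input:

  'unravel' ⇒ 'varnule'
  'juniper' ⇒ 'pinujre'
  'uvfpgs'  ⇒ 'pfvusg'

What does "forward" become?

What's happening: move the last 2 characters to the front (rotate right by 2), then reverse the string.
On "forward": the first step gives "rdforwa", and the second then gives "awrofdr".

awrofdr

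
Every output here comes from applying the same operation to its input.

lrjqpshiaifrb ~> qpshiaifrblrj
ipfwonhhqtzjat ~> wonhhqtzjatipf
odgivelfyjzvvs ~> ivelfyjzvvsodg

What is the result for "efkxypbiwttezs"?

xypbiwttezsefk

What's happening: move the first 3 characters to the end (rotate left by 3).
On "efkxypbiwttezs" that produces "xypbiwttezsefk".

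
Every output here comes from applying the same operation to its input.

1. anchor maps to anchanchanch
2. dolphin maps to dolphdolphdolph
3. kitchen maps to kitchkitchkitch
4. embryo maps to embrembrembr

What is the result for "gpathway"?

gpathwgpathwgpathw

The transformation: delete the last 2 characters, then write the whole string 3 times in a row.
"gpathway" → "gpathw" → "gpathwgpathwgpathw".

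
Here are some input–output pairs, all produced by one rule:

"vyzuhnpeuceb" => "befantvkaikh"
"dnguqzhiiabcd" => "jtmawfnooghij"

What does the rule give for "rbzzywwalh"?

The transformation: shift every letter 6 places forward in the alphabet (wrapping around).
On "rbzzywwalh" that produces "xhffeccgrn".

xhffeccgrn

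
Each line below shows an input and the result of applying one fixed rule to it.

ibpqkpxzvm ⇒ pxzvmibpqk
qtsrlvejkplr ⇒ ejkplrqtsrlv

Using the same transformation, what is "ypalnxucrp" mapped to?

Rule — swap the front and back halves of the string.
So "ypalnxucrp" becomes "xucrpypaln".

xucrpypaln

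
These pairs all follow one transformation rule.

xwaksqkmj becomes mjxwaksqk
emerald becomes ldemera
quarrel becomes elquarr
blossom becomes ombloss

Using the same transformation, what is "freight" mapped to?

The pattern: move the last 2 characters to the front (rotate right by 2).
For "freight" the result is "htfreig".

htfreig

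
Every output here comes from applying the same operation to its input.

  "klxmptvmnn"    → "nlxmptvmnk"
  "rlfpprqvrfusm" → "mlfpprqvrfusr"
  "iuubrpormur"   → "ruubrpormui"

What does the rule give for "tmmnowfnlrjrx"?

xmmnowfnlrjrt

Each output is the input with this applied: swap the first and last characters.
Doing the same to "tmmnowfnlrjrx": "xmmnowfnlrjrt".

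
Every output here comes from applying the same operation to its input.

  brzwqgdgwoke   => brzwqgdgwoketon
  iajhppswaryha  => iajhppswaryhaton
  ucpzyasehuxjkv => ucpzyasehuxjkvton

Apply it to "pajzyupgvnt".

Each output is the input with this applied: append "ton".
So "pajzyupgvnt" becomes "pajzyupgvntton".

pajzyupgvntton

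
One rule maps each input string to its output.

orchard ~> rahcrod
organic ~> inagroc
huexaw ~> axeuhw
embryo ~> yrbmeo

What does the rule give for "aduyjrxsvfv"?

fvsxrjyudav

In each case the input is transformed by: reverse the string, then move the first character to the end.
For "aduyjrxsvfv", step one produces "vfvsxrjyuda"; step two turns that into "fvsxrjyudav".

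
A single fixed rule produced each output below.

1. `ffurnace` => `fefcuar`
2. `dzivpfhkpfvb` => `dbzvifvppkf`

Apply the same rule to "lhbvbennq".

lqhnbnve

Each output is the input with this applied: take characters alternately from the front and the back (1st, last, 2nd, 2nd-last, ...), then delete the last character.
For "lhbvbennq" the result is "lqhnbnve".
(Check on "ffurnace": → "fefcuarn" → "fefcuar" ✓)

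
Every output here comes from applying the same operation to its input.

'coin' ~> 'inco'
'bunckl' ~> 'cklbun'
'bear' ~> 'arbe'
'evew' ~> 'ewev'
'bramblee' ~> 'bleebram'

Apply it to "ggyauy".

auyggy

In each case the input is transformed by: swap the front and back halves of the string.
On "ggyauy" that produces "auyggy".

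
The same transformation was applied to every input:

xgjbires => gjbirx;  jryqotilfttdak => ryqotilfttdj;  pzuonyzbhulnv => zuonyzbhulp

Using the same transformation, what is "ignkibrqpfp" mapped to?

The rule is to delete the last 2 characters, then move the first character to the end.
Working it through for "ignkibrqpfp": intermediate "ignkibrqp", final "gnkibrqpi".

gnkibrqpi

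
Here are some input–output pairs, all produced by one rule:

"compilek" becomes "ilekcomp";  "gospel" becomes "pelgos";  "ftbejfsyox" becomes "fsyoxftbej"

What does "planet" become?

What's happening: swap the front and back halves of the string.
So "planet" becomes "netpla".

netpla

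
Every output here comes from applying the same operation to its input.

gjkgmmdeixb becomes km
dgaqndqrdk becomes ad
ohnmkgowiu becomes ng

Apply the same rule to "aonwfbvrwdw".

nb

The rule is to keep one character in every 3, starting at position 3 (positions 3rd, 6th, 9th, ...), then delete the last character.
Working it through for "aonwfbvrwdw": intermediate "nbw", final "nb".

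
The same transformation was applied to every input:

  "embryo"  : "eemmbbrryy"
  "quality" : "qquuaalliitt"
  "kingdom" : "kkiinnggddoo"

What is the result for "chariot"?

cchhaarriioo

The transformation: delete the last character, then double every character.
"chariot" → "chario" → "cchhaarriioo".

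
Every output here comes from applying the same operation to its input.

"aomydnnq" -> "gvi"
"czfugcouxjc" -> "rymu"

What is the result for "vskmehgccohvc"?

kwuz

The pattern: keep one character in every 3, starting at position 2 (positions 2nd, 5th, 8th, ...), then shift every letter 8 places backward in the alphabet (wrapping around).
Applying both steps to "vskmehgccohvc": "sech", then "kwuz".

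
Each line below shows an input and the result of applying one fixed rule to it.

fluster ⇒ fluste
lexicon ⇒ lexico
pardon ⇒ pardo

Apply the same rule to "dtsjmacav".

What's happening: delete the last character.
Applying that to "dtsjmacav" gives "dtsjmaca".

dtsjmaca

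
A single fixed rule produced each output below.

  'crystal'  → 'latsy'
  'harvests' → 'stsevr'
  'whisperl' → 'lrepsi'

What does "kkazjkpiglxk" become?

kxlgipkjza

What's happening: reverse the string, then delete the last 2 characters.
Starting from "kkazjkpiglxk": after the first operation, "kxlgipkjzakk"; after the second, "kxlgipkjza".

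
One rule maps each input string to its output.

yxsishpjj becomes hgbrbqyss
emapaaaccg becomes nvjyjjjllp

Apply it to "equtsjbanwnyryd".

Rule — shift every letter 9 places forward in the alphabet (wrapping around).
"equtsjbanwnyryd" → "nzdcbskjwfwhahm".

nzdcbskjwfwhahm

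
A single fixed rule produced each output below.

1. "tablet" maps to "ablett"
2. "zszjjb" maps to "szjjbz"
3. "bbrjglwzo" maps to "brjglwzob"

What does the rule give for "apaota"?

The pattern: move the first character to the end.
For "apaota" the result is "paotaa".

paotaa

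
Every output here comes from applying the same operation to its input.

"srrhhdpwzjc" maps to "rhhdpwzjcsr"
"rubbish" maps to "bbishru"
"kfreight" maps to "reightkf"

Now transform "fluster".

Looking at the pairs, the operation is to move the first 2 characters to the end (rotate left by 2).
Doing the same to "fluster": "usterfl".

usterfl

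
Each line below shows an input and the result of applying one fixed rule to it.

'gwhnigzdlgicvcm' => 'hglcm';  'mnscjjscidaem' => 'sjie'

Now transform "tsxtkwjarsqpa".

xwrp

Rule — keep one character in every 3, starting at position 3 (positions 3rd, 6th, 9th, ...).
So "tsxtkwjarsqpa" becomes "xwrp".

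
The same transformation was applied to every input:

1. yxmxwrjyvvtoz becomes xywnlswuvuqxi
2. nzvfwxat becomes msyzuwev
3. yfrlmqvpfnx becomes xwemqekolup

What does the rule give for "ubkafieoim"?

The transformation: take characters alternately from the front and the back (1st, last, 2nd, 2nd-last, ...), then shift every letter 1 place backward in the alphabet (wrapping around).
Doing the same to "ubkafieoim": "tlahjnzdeh".

tlahjnzdeh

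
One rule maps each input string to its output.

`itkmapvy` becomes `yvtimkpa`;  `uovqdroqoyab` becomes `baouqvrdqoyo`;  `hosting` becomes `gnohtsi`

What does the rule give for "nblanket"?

tebnalkn

The pattern: move the last 2 characters to the front (rotate right by 2), then swap each adjacent pair of characters (1↔2, 3↔4, ...).
For "nblanket", step one produces "etnblank"; step two turns that into "tebnalkn".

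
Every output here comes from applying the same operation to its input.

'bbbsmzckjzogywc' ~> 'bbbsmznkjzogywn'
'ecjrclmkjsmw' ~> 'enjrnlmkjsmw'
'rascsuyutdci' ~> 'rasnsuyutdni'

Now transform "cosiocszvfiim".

Looking at the pairs, the operation is to replace every "c" with "n".
For "cosiocszvfiim" the result is "nosionszvfiim".

nosionszvfiim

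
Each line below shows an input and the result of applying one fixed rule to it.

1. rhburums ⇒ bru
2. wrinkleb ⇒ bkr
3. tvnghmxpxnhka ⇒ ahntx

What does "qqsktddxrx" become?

The transformation: sort the characters into alphabetical order, then keep one character in every 3, starting at position 1 (positions 1st, 4th, 7th, ...).
On "qqsktddxrx": the first step gives "ddkqqrstxx", and the second then gives "dqsx".

dqsx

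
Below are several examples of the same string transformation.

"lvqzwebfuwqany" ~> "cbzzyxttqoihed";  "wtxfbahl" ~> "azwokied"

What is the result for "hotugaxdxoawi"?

aazxwrrlkjgdd

The rule is to sort the characters into reverse alphabetical order, then shift every letter 3 places forward in the alphabet (wrapping around).
"hotugaxdxoawi" → "xxwutooihgdaa" → "aazxwrrlkjgdd".
(Check on "lvqzwebfuwqany": → "zywwvuqqnlfeba" → "cbzzyxttqoihed" ✓)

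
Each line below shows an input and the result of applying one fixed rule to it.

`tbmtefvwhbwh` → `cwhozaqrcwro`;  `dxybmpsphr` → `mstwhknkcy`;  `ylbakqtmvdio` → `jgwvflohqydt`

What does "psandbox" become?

The transformation: swap the first and last characters, then shift every letter 5 places backward in the alphabet (wrapping around).
"psandbox" → "xsandbop" → "snviywjk".

snviywjk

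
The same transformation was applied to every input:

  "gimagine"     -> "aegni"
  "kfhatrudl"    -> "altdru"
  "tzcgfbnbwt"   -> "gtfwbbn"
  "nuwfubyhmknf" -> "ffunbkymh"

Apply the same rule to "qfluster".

urset

Looking at the pairs, the operation is to delete the first 3 characters, then take characters alternately from the front and the back (1st, last, 2nd, 2nd-last, ...).
"qfluster" → "uster" → "urset".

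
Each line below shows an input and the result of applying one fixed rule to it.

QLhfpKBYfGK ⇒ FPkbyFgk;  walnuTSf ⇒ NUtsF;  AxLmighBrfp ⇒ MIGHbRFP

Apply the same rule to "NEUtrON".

TRon

Each output is the input with this applied: flip the case of every letter, then delete the first 3 characters.
Working it through for "NEUtrON": intermediate "neuTRon", final "TRon".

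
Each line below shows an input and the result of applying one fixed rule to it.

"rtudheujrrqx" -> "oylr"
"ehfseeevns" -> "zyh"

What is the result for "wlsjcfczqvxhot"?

mzkb

Looking at the pairs, the operation is to shift every letter 6 places backward in the alphabet (wrapping around), then keep one character in every 3, starting at position 3 (positions 3rd, 6th, 9th, ...).
Starting from "wlsjcfczqvxhot": after the first operation, "qfmdwzwtkprbin"; after the second, "mzkb".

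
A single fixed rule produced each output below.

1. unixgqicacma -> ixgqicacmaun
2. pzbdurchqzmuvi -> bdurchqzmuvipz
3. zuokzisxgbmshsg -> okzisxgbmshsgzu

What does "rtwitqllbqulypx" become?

In each case the input is transformed by: move the first 2 characters to the end (rotate left by 2).
Applying that to "rtwitqllbqulypx" gives "witqllbqulypxrt".

witqllbqulypxrt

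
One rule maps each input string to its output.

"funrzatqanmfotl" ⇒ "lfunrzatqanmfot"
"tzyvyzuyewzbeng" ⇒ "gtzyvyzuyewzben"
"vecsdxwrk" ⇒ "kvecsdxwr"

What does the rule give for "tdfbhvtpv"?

In each case the input is transformed by: move the last character to the front.
"tdfbhvtpv" → "vtdfbhvtp".

vtdfbhvtp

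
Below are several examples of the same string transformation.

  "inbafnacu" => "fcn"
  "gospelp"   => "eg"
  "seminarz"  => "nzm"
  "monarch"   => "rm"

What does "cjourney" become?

What's happening: move the first 3 characters to the end (rotate left by 3), then keep one character in every 3, starting at position 2 (positions 2nd, 5th, 8th, ...).
Starting from "cjourney": after the first operation, "urneycjo"; after the second, "ryo".

ryo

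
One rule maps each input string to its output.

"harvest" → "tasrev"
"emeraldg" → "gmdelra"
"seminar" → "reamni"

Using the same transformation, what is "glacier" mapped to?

In each case the input is transformed by: take characters alternately from the front and the back (1st, last, 2nd, 2nd-last, ...), then delete the first character.
Doing the same to "glacier": "rleaic".

rleaic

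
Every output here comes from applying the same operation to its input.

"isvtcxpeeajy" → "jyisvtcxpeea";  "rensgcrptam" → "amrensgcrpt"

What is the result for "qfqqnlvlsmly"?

The pattern: move the last 2 characters to the front (rotate right by 2).
For "qfqqnlvlsmly" the result is "lyqfqqnlvlsm".

lyqfqqnlvlsm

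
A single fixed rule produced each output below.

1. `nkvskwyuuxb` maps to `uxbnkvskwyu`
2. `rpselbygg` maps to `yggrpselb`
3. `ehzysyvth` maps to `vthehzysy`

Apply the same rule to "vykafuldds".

ddsvykaful

The pattern: move the last 3 characters to the front (rotate right by 3).
"vykafuldds" → "ddsvykaful".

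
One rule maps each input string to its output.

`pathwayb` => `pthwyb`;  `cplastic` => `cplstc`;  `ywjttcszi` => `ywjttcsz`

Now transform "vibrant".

The rule is to remove every vowel.
On "vibrant" that produces "vbrnt".

vbrnt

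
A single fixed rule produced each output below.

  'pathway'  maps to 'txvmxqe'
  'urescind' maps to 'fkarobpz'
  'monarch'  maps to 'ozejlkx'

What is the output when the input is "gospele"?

bibdlpm

The transformation: shift every letter 3 places backward in the alphabet (wrapping around), then move the last 3 characters to the front (rotate right by 3).
Doing the same to "gospele": "bibdlpm".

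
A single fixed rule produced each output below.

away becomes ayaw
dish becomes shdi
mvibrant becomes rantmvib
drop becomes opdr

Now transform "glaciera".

ieraglac

What's happening: swap the front and back halves of the string.
For "glaciera" the result is "ieraglac".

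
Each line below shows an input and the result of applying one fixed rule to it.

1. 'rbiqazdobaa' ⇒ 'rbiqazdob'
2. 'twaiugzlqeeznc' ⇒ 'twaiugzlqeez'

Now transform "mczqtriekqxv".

mczqtriekq

In each case the input is transformed by: delete the last 2 characters.
"mczqtriekqxv" → "mczqtriekq".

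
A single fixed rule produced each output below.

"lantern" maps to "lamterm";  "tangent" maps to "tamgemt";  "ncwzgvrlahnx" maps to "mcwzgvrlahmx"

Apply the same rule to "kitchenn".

kitchemm

In each case the input is transformed by: replace every "n" with "m".
On "kitchenn" that produces "kitchemm".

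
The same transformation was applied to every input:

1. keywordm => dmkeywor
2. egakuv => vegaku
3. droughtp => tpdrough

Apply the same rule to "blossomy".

The rule is to move the first 2 characters to the end (rotate left by 2), then swap the front and back halves of the string.
On "blossomy": the first step gives "ossomybl", and the second then gives "myblosso".

myblosso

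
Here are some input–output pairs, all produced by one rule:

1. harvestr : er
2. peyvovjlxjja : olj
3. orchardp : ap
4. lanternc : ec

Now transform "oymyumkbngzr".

Rule — keep one character in every 3, starting at position 2 (positions 2nd, 5th, 8th, ...), then delete the first character.
Applying both steps to "oymyumkbngzr": "yubz", then "ubz".

ubz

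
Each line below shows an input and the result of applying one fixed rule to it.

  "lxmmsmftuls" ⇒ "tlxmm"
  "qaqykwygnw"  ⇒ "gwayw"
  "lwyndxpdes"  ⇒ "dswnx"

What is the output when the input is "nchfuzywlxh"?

The pattern: keep every other character starting from the second (positions 2nd, 4th, 6th, ...), then move the first 3 characters to the end (rotate left by 3).
Working it through for "nchfuzywlxh": intermediate "cfzwx", final "wxcfz".

wxcfz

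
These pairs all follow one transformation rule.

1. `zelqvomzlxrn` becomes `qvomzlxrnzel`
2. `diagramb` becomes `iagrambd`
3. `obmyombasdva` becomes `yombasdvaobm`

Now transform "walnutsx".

Rule — swap the front and back halves of the string, then move the last 3 characters to the front (rotate right by 3).
For "walnutsx" the result is "alnutsxw".

alnutsxw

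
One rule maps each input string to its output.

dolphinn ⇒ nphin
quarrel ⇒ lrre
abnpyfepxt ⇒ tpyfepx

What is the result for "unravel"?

lave

Rule — delete the first 3 characters, then move the last character to the front.
On "unravel" that produces "lave".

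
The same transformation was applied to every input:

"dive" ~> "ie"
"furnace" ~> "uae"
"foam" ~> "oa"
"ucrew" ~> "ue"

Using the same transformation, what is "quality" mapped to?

uai

Each output is the input with this applied: keep only the vowels.
So "quality" becomes "uai".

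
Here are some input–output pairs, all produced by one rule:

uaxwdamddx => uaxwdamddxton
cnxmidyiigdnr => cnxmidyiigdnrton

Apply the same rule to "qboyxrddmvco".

qboyxrddmvcoton

What's happening: append "ton".
So "qboyxrddmvco" becomes "qboyxrddmvcoton".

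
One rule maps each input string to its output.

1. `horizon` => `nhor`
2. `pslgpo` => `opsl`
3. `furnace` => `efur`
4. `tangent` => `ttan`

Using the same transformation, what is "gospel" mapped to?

Rule — move the first 3 characters to the end (rotate left by 3), then keep only the last 4 characters.
For "gospel" the result is "lgos".
(Check on "pslgpo": → "gpopsl" → "opsl" ✓)

lgos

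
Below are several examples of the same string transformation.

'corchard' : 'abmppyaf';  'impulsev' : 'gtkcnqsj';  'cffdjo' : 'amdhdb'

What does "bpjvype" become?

Rule — take characters alternately from the front and the back (1st, last, 2nd, 2nd-last, ...), then shift every letter 2 places backward in the alphabet (wrapping around).
Applying both steps to "bpjvype": "beppjyv", then "zcnnhwt".

zcnnhwt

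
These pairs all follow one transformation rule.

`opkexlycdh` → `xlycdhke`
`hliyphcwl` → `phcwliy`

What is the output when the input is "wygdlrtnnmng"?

In each case the input is transformed by: delete the first 2 characters, then move the first 2 characters to the end (rotate left by 2).
So "wygdlrtnnmng" becomes "lrtnnmnggd".

lrtnnmnggd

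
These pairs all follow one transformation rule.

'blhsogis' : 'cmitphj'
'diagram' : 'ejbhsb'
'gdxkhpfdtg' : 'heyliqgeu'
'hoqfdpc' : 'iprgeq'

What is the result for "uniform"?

vojgps

The pattern: delete the last character, then shift every letter 1 place forward in the alphabet (wrapping around).
For "uniform" the result is "vojgps".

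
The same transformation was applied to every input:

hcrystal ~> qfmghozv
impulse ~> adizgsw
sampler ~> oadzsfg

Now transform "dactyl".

oqhmzr

The pattern: shift every letter 12 places backward in the alphabet (wrapping around), then move the first character to the end.
On "dactyl": the first step gives "roqhmz", and the second then gives "oqhmzr".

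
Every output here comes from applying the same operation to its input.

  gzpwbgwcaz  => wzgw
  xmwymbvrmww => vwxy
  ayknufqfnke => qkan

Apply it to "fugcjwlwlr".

lrfc

The rule is to keep one character in every 3, starting at position 1 (positions 1st, 4th, 7th, ...), then swap the front and back halves of the string.
Working it through for "fugcjwlwlr": intermediate "fclr", final "lrfc".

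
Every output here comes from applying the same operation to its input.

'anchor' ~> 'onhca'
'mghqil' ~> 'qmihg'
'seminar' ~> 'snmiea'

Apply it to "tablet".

Each output is the input with this applied: delete the last character, then sort the characters into reverse alphabetical order.
So "tablet" becomes "tleba".

tleba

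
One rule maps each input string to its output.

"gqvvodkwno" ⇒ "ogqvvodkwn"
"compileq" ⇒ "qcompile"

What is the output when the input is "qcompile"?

eqcompil

Rule — move the last character to the front.
Applying that to "qcompile" gives "eqcompil".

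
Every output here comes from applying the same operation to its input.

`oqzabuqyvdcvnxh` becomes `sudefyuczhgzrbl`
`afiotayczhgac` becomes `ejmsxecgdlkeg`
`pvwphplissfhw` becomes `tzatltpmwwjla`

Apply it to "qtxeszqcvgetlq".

uxbiwdugzkixpu

Looking at the pairs, the operation is to shift every letter 4 places forward in the alphabet (wrapping around).
So "qtxeszqcvgetlq" becomes "uxbiwdugzkixpu".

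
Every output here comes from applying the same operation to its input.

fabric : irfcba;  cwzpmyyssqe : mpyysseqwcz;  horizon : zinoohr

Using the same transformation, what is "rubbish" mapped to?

ibhsurb

The transformation: move the first 3 characters to the end (rotate left by 3), then swap each adjacent pair of characters (1↔2, 3↔4, ...).
Working it through for "rubbish": intermediate "bishrub", final "ibhsurb".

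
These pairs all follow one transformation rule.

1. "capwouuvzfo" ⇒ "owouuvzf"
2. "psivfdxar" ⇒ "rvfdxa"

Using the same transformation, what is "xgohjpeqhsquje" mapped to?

ehjpeqhsquj

In each case the input is transformed by: delete the first 3 characters, then move the last character to the front.
For "xgohjpeqhsquje", step one produces "hjpeqhsquje"; step two turns that into "ehjpeqhsquj".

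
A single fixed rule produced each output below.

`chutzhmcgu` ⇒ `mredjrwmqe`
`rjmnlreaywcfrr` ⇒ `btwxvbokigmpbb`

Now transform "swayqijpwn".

Looking at the pairs, the operation is to shift every letter 10 places forward in the alphabet (wrapping around).
On "swayqijpwn" that produces "cgkiastzgx".

cgkiastzgx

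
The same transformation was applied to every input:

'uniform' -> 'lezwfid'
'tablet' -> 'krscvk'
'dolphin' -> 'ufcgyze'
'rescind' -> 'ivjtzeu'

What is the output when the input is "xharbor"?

oyrisfi

What's happening: shift every letter 9 places backward in the alphabet (wrapping around).
Doing the same to "xharbor": "oyrisfi".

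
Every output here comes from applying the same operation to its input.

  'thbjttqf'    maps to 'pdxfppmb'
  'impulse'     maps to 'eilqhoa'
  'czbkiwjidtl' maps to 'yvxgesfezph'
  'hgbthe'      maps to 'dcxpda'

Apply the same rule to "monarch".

The pattern: shift every letter 4 places backward in the alphabet (wrapping around).
Applying that to "monarch" gives "ikjwnyd".

ikjwnyd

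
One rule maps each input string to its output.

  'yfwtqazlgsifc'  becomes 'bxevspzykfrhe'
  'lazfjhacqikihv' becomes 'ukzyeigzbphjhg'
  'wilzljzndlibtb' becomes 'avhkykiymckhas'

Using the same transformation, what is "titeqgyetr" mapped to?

qshsdpfxds

The rule is to shift every letter 1 place backward in the alphabet (wrapping around), then move the last character to the front.
Starting from "titeqgyetr": after the first operation, "shsdpfxdsq"; after the second, "qshsdpfxds".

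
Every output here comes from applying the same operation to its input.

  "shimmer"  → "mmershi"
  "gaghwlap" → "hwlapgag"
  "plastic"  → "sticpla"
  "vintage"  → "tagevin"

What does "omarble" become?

The rule is to move the first 3 characters to the end (rotate left by 3).
So "omarble" becomes "rbleoma".

rbleoma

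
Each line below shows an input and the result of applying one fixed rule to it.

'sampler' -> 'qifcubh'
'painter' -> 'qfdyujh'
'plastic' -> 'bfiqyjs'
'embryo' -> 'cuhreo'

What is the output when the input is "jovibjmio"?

Each output is the input with this applied: swap each adjacent pair of characters (1↔2, 3↔4, ...), then shift every letter 10 places backward in the alphabet (wrapping around).
On "jovibjmio": the first step gives "ojivjbimo", and the second then gives "ezylzryce".

ezylzryce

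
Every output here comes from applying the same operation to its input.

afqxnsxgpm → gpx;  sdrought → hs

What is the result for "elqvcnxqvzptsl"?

What's happening: sort the characters into alphabetical order, then keep one character in every 3, starting at position 3 (positions 3rd, 6th, 9th, ...).
So "elqvcnxqvzptsl" becomes "lpsv".

lpsv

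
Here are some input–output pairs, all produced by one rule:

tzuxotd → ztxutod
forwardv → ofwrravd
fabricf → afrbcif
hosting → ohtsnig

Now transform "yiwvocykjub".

Rule — swap each adjacent pair of characters (1↔2, 3↔4, ...).
Doing the same to "yiwvocykjub": "iyvwcokyujb".

iyvwcokyujb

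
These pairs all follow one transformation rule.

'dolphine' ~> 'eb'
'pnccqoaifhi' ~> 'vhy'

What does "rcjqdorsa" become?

cht

In each case the input is transformed by: shift every letter 7 places backward in the alphabet (wrapping around), then keep one character in every 3, starting at position 3 (positions 3rd, 6th, 9th, ...).
Doing the same to "rcjqdorsa": "cht".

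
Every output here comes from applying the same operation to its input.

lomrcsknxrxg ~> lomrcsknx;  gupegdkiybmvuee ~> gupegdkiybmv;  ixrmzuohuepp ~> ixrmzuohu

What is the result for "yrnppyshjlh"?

yrnppysh

Rule — delete the last 3 characters.
For "yrnppyshjlh" the result is "yrnppysh".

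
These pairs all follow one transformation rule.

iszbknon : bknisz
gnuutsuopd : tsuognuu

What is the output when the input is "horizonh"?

What's happening: delete the last 2 characters, then swap the front and back halves of the string.
Starting from "horizonh": after the first operation, "horizo"; after the second, "izohor".

izohor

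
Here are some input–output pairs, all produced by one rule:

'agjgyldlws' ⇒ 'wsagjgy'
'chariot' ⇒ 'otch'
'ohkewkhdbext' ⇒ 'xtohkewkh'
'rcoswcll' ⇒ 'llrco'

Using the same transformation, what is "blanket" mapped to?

Looking at the pairs, the operation is to move the last 2 characters to the front (rotate right by 2), then delete the last 3 characters.
Applying both steps to "blanket": "etblank", then "etbl".

etbl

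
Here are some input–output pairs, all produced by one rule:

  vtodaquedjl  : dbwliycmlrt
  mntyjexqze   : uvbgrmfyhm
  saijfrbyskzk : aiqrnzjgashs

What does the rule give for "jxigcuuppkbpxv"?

The pattern: shift every letter 8 places forward in the alphabet (wrapping around).
For "jxigcuuppkbpxv" the result is "rfqokccxxsjxfd".

rfqokccxxsjxfd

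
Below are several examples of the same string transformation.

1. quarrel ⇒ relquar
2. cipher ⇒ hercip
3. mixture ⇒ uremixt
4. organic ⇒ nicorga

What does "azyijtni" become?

The pattern: move the last 3 characters to the front (rotate right by 3).
So "azyijtni" becomes "tniazyij".

tniazyij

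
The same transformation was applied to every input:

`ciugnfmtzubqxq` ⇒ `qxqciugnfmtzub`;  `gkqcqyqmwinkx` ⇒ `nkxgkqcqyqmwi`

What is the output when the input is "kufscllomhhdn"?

hdnkufscllomh

In each case the input is transformed by: move the last 3 characters to the front (rotate right by 3).
On "kufscllomhhdn" that produces "hdnkufscllomh".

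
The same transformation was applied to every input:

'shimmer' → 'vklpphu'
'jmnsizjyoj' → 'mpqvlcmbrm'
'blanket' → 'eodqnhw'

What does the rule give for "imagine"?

lpdjlqh

Looking at the pairs, the operation is to shift every letter 3 places forward in the alphabet (wrapping around).
On "imagine" that produces "lpdjlqh".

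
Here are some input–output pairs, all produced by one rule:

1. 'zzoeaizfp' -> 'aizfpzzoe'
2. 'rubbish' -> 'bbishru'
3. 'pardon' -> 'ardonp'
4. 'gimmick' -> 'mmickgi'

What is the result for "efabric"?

In each case the input is transformed by: move the last 2 characters to the front (rotate right by 2), then move the last 3 characters to the front (rotate right by 3).
"efabric" → "icefabr" → "abricef".

abricef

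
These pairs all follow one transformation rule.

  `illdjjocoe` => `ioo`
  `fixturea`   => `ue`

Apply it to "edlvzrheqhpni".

ei

Looking at the pairs, the operation is to keep every other character starting from the first (positions 1st, 3rd, 5th, ...), then keep only the vowels.
Working it through for "edlvzrheqhpni": intermediate "elzhqpi", final "ei".
(Check on "fixturea": → "fxue" → "ue" ✓)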